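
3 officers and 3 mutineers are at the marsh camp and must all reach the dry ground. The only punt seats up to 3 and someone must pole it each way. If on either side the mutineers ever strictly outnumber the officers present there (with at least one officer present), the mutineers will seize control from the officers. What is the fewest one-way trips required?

5

Counting alone: each trip to the dry ground takes at most 3 across and each return brings at least 1 back, so after t trips out (and t−1 returns) at most 3t − (t−1) of the 6 are across; that first reaches 6 at t = 3, so at least 5 crossings are needed.
The plan below uses exactly 5 crossings, so it is optimal:
1. 2 mutineers → the dry ground.  (the marsh camp: 3O 1M; the dry ground: 0O 2M)
2. 1 mutineer ← the marsh camp.  (the marsh camp: 3O 2M; the dry ground: 0O 1M)
3. 3 officers → the dry ground.  (the marsh camp: 0O 2M; the dry ground: 3O 1M)
4. 1 mutineer ← the marsh camp.  (the marsh camp: 0O 3M; the dry ground: 3O 0M)
5. 3 mutineers → the dry ground.  (the marsh camp: 0O 0M; the dry ground: 3O 3M)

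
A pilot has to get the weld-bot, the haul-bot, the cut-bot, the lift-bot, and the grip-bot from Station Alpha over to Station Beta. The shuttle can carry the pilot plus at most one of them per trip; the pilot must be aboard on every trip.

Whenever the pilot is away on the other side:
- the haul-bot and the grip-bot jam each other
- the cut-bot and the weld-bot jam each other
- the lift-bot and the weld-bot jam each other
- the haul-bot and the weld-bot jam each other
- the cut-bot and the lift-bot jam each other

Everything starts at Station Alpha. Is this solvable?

Whatever the first load, the items left behind include a forbidden pair without the pilot. No opening move is safe, so no plan exists.

No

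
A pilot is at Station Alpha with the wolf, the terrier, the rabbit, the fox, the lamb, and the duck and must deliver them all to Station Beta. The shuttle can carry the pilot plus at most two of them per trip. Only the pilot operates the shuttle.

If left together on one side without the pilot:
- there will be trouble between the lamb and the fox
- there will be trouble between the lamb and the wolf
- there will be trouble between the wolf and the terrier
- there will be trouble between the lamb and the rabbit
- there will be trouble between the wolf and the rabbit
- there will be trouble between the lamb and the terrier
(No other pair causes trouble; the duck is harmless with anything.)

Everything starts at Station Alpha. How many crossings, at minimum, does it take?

9

Counting alone: the pilot can take at most 2 across per trip to Station Beta, so moving all 6 needs at least 3 loaded trips out, with a return between consecutive ones — at least 5 crossings.
The safety rule pushes this higher. Following every safe sequence of crossings, the most of the 6 that can be at Station Beta as the shuttle arrives there on crossings 5, 7 is 4, 5 respectively — never all 6.
So no plan with fewer than 9 crossings exists, and this one achieves 9:
1. Pilot goes to Station Beta with the lamb and the wolf.  [Station Alpha: the duck, the fox, the rabbit, the terrier | Station Beta: the lamb, the wolf]
2. Pilot goes back to Station Alpha with the wolf.  [Station Alpha: the duck, the fox, the rabbit, the terrier, the wolf | Station Beta: the lamb]
3. Pilot goes to Station Beta with the fox and the wolf.  [Station Alpha: the duck, the rabbit, the terrier | Station Beta: the fox, the lamb, the wolf]
4. Pilot goes back to Station Alpha with the lamb.  [Station Alpha: the duck, the lamb, the rabbit, the terrier | Station Beta: the fox, the wolf]
5. Pilot goes to Station Beta with the rabbit and the terrier.  [Station Alpha: the duck, the lamb | Station Beta: the fox, the rabbit, the terrier, the wolf]
6. Pilot goes back to Station Alpha with the wolf.  [Station Alpha: the duck, the lamb, the wolf | Station Beta: the fox, the rabbit, the terrier]
7. Pilot goes to Station Beta with the duck and the wolf.  [Station Alpha: the lamb | Station Beta: the duck, the fox, the rabbit, the terrier, the wolf]
8. Pilot goes back to Station Alpha with the wolf.  [Station Alpha: the lamb, the wolf | Station Beta: the duck, the fox, the rabbit, the terrier]
9. Pilot goes to Station Beta with the lamb and the wolf.  [Station Alpha: — | Station Beta: the duck, the fox, the lamb, the rabbit, the terrier, the wolf]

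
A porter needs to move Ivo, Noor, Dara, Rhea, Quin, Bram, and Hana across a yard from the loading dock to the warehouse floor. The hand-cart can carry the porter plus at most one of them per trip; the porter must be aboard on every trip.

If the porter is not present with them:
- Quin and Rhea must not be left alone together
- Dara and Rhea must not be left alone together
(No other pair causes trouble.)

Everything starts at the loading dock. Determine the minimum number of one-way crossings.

Counting alone: the porter can take at most 1 across per trip to the warehouse floor, so moving all 7 needs at least 7 loaded trips out, with a return between consecutive ones — at least 13 crossings.
The safety rule pushes this higher. Following every safe sequence of crossings, the most of the 7 that can be at the warehouse floor as the hand-cart arrives there on crossing 13 is 6 — never all 7.
So no plan with fewer than 15 crossings exists, and this one achieves 15:
1. Porter goes to the warehouse floor with Rhea.  [the loading dock: Bram, Dara, Hana, Ivo, Noor, Quin | the warehouse floor: Rhea]
2. Porter goes back to the loading dock alone.  [the loading dock: Bram, Dara, Hana, Ivo, Noor, Quin | the warehouse floor: Rhea]
3. Porter goes to the warehouse floor with Ivo.  [the loading dock: Bram, Dara, Hana, Noor, Quin | the warehouse floor: Ivo, Rhea]
4. Porter goes back to the loading dock alone.  [the loading dock: Bram, Dara, Hana, Noor, Quin | the warehouse floor: Ivo, Rhea]
5. Porter goes to the warehouse floor with Noor.  [the loading dock: Bram, Dara, Hana, Quin | the warehouse floor: Ivo, Noor, Rhea]
6. Porter goes back to the loading dock alone.  [the loading dock: Bram, Dara, Hana, Quin | the warehouse floor: Ivo, Noor, Rhea]
7. Porter goes to the warehouse floor with Dara.  [the loading dock: Bram, Hana, Quin | the warehouse floor: Dara, Ivo, Noor, Rhea]
8. Porter goes back to the loading dock with Rhea.  [the loading dock: Bram, Hana, Quin, Rhea | the warehouse floor: Dara, Ivo, Noor]
9. Porter goes to the warehouse floor with Quin.  [the loading dock: Bram, Hana, Rhea | the warehouse floor: Dara, Ivo, Noor, Quin]
10. Porter goes back to the loading dock alone.  [the loading dock: Bram, Hana, Rhea | the warehouse floor: Dara, Ivo, Noor, Quin]
11. Porter goes to the warehouse floor with Bram.  [the loading dock: Hana, Rhea | the warehouse floor: Bram, Dara, Ivo, Noor, Quin]
12. Porter goes back to the loading dock alone.  [the loading dock: Hana, Rhea | the warehouse floor: Bram, Dara, Ivo, Noor, Quin]
13. Porter goes to the warehouse floor with Hana.  [the loading dock: Rhea | the warehouse floor: Bram, Dara, Hana, Ivo, Noor, Quin]
14. Porter goes back to the loading dock alone.  [the loading dock: Rhea | the warehouse floor: Bram, Dara, Hana, Ivo, Noor, Quin]
15. Porter goes to the warehouse floor with Rhea.  [the loading dock: — | the warehouse floor: Bram, Dara, Hana, Ivo, Noor, Quin, Rhea]

15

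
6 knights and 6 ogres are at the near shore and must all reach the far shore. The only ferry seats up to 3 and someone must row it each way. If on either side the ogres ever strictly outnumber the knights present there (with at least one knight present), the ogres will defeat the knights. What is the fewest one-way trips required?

impossible

Following every safe sequence of crossings from the start, the most of the 12 that can be at the far shore as the ferry arrives there on crossings 1, 3, 5 is 3, 5, 6 respectively; the best ever achieved is 6 of 12.
From crossing 7 on, no configuration arises that was not already reachable earlier: only 17 distinct safe configurations (who is on which side, and where the ferry is) can ever be reached, none of them has everyone across, and every continuation just revisits them. They are: 0 knights + 0 ogres across (ferry back at the start); 0 knights + 1 ogre across (ferry there); 0 knights + 1 ogre across (ferry back at the start); 0 knights + 2 ogres across (ferry there); 0 knights + 2 ogres across (ferry back at the start); 0 knights + 3 ogres across (ferry there); 0 knights + 3 ogres across (ferry back at the start); 0 knights + 4 ogres across (ferry there); 0 knights + 4 ogres across (ferry back at the start); 0 knights + 5 ogres across (ferry there); 0 knights + 5 ogres across (ferry back at the start); 0 knights + 6 ogres across (ferry there); 1 knight + 1 ogre across (ferry there); 1 knight + 1 ogre across (ferry back at the start); 2 knights + 2 ogres across (ferry there); 2 knights + 2 ogres across (ferry back at the start); 3 knights + 3 ogres across (ferry there). So no valid plan exists.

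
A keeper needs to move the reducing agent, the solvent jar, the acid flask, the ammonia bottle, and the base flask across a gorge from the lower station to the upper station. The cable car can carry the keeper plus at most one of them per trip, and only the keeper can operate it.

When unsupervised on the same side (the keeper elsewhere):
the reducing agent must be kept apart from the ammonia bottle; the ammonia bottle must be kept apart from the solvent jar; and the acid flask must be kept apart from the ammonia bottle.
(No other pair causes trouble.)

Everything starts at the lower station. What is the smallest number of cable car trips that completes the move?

Following every safe sequence of crossings from the start, the most of the 5 that can be at the upper station as the cable car arrives there on crossings 1, 3, 5 is 1, 2, 3 respectively; the best ever achieved is 3 of 5.
From crossing 7 on, no configuration arises that was not already reachable earlier: only 18 distinct safe configurations (who is on which side, and where the cable car is) can ever be reached, none of them has everyone across, and every continuation just revisits them. So no valid plan exists.

impossible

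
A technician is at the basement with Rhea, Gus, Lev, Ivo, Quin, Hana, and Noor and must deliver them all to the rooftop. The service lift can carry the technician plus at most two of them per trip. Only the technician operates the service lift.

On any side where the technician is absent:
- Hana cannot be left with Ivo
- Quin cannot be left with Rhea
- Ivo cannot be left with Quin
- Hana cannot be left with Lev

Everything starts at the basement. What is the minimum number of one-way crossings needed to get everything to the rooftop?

9

Counting alone: the technician can take at most 2 across per trip to the rooftop, so moving all 7 needs at least 4 loaded trips out, with a return between consecutive ones — at least 7 crossings.
The safety rule pushes this higher. Following every safe sequence of crossings, the most of the 7 that can be at the rooftop as the service lift arrives there on crossing 7 is 6 — never all 7.
So no plan with fewer than 9 crossings exists, and this one achieves 9:
1. Technician goes to the rooftop with Hana and Quin.  [the basement: Gus, Ivo, Lev, Noor, Rhea | the rooftop: Hana, Quin]
2. Technician goes back to the basement alone.  [the basement: Gus, Ivo, Lev, Noor, Rhea | the rooftop: Hana, Quin]
3. Technician goes to the rooftop with Rhea.  [the basement: Gus, Ivo, Lev, Noor | the rooftop: Hana, Quin, Rhea]
4. Technician goes back to the basement with Quin.  [the basement: Gus, Ivo, Lev, Noor, Quin | the rooftop: Hana, Rhea]
5. Technician goes to the rooftop with Gus and Ivo.  [the basement: Lev, Noor, Quin | the rooftop: Gus, Hana, Ivo, Rhea]
6. Technician goes back to the basement with Hana.  [the basement: Hana, Lev, Noor, Quin | the rooftop: Gus, Ivo, Rhea]
7. Technician goes to the rooftop with Lev and Noor.  [the basement: Hana, Quin | the rooftop: Gus, Ivo, Lev, Noor, Rhea]
8. Technician goes back to the basement alone.  [the basement: Hana, Quin | the rooftop: Gus, Ivo, Lev, Noor, Rhea]
9. Technician goes to the rooftop with Hana and Quin.  [the basement: — | the rooftop: Gus, Hana, Ivo, Lev, Noor, Quin, Rhea]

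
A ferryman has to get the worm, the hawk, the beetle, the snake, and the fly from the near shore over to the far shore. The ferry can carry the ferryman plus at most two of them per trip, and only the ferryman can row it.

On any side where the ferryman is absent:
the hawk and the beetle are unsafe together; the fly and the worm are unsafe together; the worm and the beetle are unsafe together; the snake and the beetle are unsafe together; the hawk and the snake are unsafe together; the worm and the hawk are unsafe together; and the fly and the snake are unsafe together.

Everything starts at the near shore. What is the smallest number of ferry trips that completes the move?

Whatever the first load, the items left behind include a forbidden pair without the ferryman. No opening move is safe, so no plan exists.

impossible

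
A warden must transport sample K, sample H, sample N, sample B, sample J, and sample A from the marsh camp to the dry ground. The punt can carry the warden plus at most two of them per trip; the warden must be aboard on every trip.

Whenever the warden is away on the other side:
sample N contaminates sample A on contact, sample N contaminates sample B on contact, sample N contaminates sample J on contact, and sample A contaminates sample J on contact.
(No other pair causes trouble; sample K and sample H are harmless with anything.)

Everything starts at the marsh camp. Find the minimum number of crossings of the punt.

Counting alone: the warden can take at most 2 across per trip to the dry ground, so moving all 6 needs at least 3 loaded trips out, with a return between consecutive ones — at least 5 crossings.
The safety rule pushes this higher. Following every safe sequence of crossings, the most of the 6 that can be at the dry ground as the punt arrives there on crossings 5, 7 is 4, 5 respectively — never all 6.
So no plan with fewer than 9 crossings exists, and this one achieves 9:
1. Warden goes to the dry ground with sample J and sample N.  [the marsh camp: sample A, sample B, sample H, sample K | the dry ground: sample J, sample N]
2. Warden goes back to the marsh camp with sample N.  [the marsh camp: sample A, sample B, sample H, sample K, sample N | the dry ground: sample J]
3. Warden goes to the dry ground with sample K and sample N.  [the marsh camp: sample A, sample B, sample H | the dry ground: sample J, sample K, sample N]
4. Warden goes back to the marsh camp with sample N.  [the marsh camp: sample A, sample B, sample H, sample N | the dry ground: sample J, sample K]
5. Warden goes to the dry ground with sample H and sample N.  [the marsh camp: sample A, sample B | the dry ground: sample H, sample J, sample K, sample N]
6. Warden goes back to the marsh camp with sample N.  [the marsh camp: sample A, sample B, sample N | the dry ground: sample H, sample J, sample K]
7. Warden goes to the dry ground with sample B and sample N.  [the marsh camp: sample A | the dry ground: sample B, sample H, sample J, sample K, sample N]
8. Warden goes back to the marsh camp with sample N.  [the marsh camp: sample A, sample N | the dry ground: sample B, sample H, sample J, sample K]
9. Warden goes to the dry ground with sample A and sample N.  [the marsh camp: — | the dry ground: sample A, sample B, sample H, sample J, sample K, sample N]

9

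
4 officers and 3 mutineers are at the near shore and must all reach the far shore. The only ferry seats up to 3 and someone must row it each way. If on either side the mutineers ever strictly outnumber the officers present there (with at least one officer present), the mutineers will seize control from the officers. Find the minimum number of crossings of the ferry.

Counting alone: each trip to the far shore takes at most 3 across and each return brings at least 1 back, so after t trips out (and t−1 returns) at most 3t − (t−1) of the 7 are across; that first reaches 7 at t = 3, so at least 5 crossings are needed.
The plan below uses exactly 5 crossings, so it is optimal:
1. 3 mutineers → the far shore.  (the near shore: 4O 0M; the far shore: 0O 3M)
2. 1 mutineer ← the near shore.  (the near shore: 4O 1M; the far shore: 0O 2M)
3. 3 officers → the far shore.  (the near shore: 1O 1M; the far shore: 3O 2M)
4. 1 officer ← the near shore.  (the near shore: 2O 1M; the far shore: 2O 2M)
5. 2 officers and 1 mutineer → the far shore.  (the near shore: 0O 0M; the far shore: 4O 3M)

5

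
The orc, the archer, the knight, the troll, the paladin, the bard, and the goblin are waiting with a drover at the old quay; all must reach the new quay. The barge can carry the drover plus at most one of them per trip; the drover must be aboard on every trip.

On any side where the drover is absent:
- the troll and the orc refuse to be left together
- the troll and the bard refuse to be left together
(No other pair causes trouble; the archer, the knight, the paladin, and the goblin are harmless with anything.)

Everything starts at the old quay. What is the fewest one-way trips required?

Counting alone: the drover can take at most 1 across per trip to the new quay, so moving all 7 needs at least 7 loaded trips out, with a return between consecutive ones — at least 13 crossings.
The safety rule pushes this higher. Following every safe sequence of crossings, the most of the 7 that can be at the new quay as the barge arrives there on crossing 13 is 6 — never all 7.
So no plan with fewer than 15 crossings exists, and this one achieves 15:
1. Drover goes to the new quay with the troll.
2. Drover goes back to the old quay alone.
3. Drover goes to the new quay with the orc.
4. Drover goes back to the old quay with the troll.
5. Drover goes to the new quay with the bard.
6. Drover goes back to the old quay alone.
7. Drover goes to the new quay with the archer.
8. Drover goes back to the old quay alone.
9. Drover goes to the new quay with the knight.
10. Drover goes back to the old quay alone.
11. Drover goes to the new quay with the paladin.
12. Drover goes back to the old quay alone.
13. Drover goes to the new quay with the goblin.
14. Drover goes back to the old quay alone.
15. Drover goes to the new quay with the troll.

15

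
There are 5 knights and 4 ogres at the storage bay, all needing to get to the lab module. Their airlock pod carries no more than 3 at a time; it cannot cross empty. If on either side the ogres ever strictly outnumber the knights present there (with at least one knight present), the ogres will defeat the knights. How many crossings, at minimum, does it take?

Counting alone: each trip to the lab module takes at most 3 across and each return brings at least 1 back, so after t trips out (and t−1 returns) at most 3t − (t−1) of the 9 are across; that first reaches 9 at t = 4, so at least 7 crossings are needed.
The plan below uses exactly 7 crossings, so it is optimal:
1. 3 ogres → the lab module.  (the storage bay: 5K 1O; the lab module: 0K 3O)
2. 1 ogre ← the storage bay.  (the storage bay: 5K 2O; the lab module: 0K 2O)
3. 3 knights → the lab module.  (the storage bay: 2K 2O; the lab module: 3K 2O)
4. 1 knight ← the storage bay.  (the storage bay: 3K 2O; the lab module: 2K 2O)
5. 2 knights and 1 ogre → the lab module.  (the storage bay: 1K 1O; the lab module: 4K 3O)
6. 1 knight ← the storage bay.  (the storage bay: 2K 1O; the lab module: 3K 3O)
7. 2 knights and 1 ogre → the lab module.  (the storage bay: 0K 0O; the lab module: 5K 4O)

7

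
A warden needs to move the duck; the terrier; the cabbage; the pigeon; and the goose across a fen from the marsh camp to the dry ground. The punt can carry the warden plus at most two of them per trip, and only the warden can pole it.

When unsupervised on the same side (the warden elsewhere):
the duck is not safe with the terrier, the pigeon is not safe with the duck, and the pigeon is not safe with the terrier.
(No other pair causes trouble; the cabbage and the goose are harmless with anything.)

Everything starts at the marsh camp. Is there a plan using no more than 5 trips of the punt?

No

Counting alone: the warden can take at most 2 across per trip to the dry ground, so moving all 5 needs at least 3 loaded trips out, with a return between consecutive ones — at least 5 crossings.
The safety rule pushes this higher. Following every safe sequence of crossings, the most of the 5 that can be at the dry ground as the punt arrives there on crossing 5 is 4 — never all 5.
So the move cannot be finished within 5 crossings. (The shortest complete plan takes 7:)
1. Warden goes to the dry ground with the duck and the terrier.  [the marsh camp: the cabbage, the goose, the pigeon | the dry ground: the duck, the terrier]
2. Warden goes back to the marsh camp with the duck.  [the marsh camp: the cabbage, the duck, the goose, the pigeon | the dry ground: the terrier]
3. Warden goes to the dry ground with the cabbage and the duck.  [the marsh camp: the goose, the pigeon | the dry ground: the cabbage, the duck, the terrier]
4. Warden goes back to the marsh camp with the duck.  [the marsh camp: the duck, the goose, the pigeon | the dry ground: the cabbage, the terrier]
5. Warden goes to the dry ground with the duck and the goose.  [the marsh camp: the pigeon | the dry ground: the cabbage, the duck, the goose, the terrier]
6. Warden goes back to the marsh camp with the duck.  [the marsh camp: the duck, the pigeon | the dry ground: the cabbage, the goose, the terrier]
7. Warden goes to the dry ground with the duck and the pigeon.  [the marsh camp: — | the dry ground: the cabbage, the duck, the goose, the pigeon, the terrier]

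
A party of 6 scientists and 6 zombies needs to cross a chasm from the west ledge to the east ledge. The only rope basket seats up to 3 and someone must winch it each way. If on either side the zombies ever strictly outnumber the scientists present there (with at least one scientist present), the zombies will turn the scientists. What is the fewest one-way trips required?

Following every safe sequence of crossings from the start, the most of the 12 that can be at the east ledge as the rope basket arrives there on crossings 1, 3, 5 is 3, 5, 6 respectively; the best ever achieved is 6 of 12.
From crossing 7 on, no configuration arises that was not already reachable earlier: only 17 distinct safe configurations (who is on which side, and where the rope basket is) can ever be reached, none of them has everyone across, and every continuation just revisits them. They are: 0 scientists + 0 zombies across (rope basket back at the start); 0 scientists + 1 zombie across (rope basket there); 0 scientists + 1 zombie across (rope basket back at the start); 0 scientists + 2 zombies across (rope basket there); 0 scientists + 2 zombies across (rope basket back at the start); 0 scientists + 3 zombies across (rope basket there); 0 scientists + 3 zombies across (rope basket back at the start); 0 scientists + 4 zombies across (rope basket there); 0 scientists + 4 zombies across (rope basket back at the start); 0 scientists + 5 zombies across (rope basket there); 0 scientists + 5 zombies across (rope basket back at the start); 0 scientists + 6 zombies across (rope basket there); 1 scientist + 1 zombie across (rope basket there); 1 scientist + 1 zombie across (rope basket back at the start); 2 scientists + 2 zombies across (rope basket there); 2 scientists + 2 zombies across (rope basket back at the start); 3 scientists + 3 zombies across (rope basket there). So no valid plan exists.

impossible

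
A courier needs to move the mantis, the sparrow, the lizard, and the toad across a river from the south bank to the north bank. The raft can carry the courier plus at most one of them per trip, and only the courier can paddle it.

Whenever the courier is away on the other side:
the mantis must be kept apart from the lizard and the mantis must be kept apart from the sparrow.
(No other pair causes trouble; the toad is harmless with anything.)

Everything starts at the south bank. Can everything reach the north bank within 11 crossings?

Yes — this plan uses 9 crossings (≤ 11):
1. Courier goes to the north bank with the mantis.
2. Courier goes back to the south bank alone.
3. Courier goes to the north bank with the sparrow.
4. Courier goes back to the south bank with the mantis.
5. Courier goes to the north bank with the lizard.
6. Courier goes back to the south bank alone.
7. Courier goes to the north bank with the toad.
8. Courier goes back to the south bank alone.
9. Courier goes to the north bank with the mantis.

Yes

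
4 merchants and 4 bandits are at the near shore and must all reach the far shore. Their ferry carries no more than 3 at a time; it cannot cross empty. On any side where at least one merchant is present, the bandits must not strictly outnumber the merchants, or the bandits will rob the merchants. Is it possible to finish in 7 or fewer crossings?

Counting alone: each trip to the far shore takes at most 3 across and each return brings at least 1 back, so after t trips out (and t−1 returns) at most 3t − (t−1) of the 8 are across; that first reaches 8 at t = 4, so at least 7 crossings are needed.
The safety rule pushes this higher. Following every safe sequence of crossings, the most of the 8 that can be at the far shore as the ferry arrives there on crossing 7 is 7 — never all 8.
So the move cannot be finished within 7 crossings. (The shortest complete plan takes 9:)
1. 2 bandits → the far shore.  (the near shore: 4M 2B; the far shore: 0M 2B)
2. 1 bandit ← the near shore.  (the near shore: 4M 3B; the far shore: 0M 1B)
3. 3 bandits → the far shore.  (the near shore: 4M 0B; the far shore: 0M 4B)
4. 1 bandit ← the near shore.  (the near shore: 4M 1B; the far shore: 0M 3B)
5. 3 merchants → the far shore.  (the near shore: 1M 1B; the far shore: 3M 3B)
6. 1 merchant and 1 bandit ← the near shore.  (the near shore: 2M 2B; the far shore: 2M 2B)
7. 2 merchants → the far shore.  (the near shore: 0M 2B; the far shore: 4M 2B)
8. 1 bandit ← the near shore.  (the near shore: 0M 3B; the far shore: 4M 1B)
9. 3 bandits → the far shore.  (the near shore: 0M 0B; the far shore: 4M 4B)

No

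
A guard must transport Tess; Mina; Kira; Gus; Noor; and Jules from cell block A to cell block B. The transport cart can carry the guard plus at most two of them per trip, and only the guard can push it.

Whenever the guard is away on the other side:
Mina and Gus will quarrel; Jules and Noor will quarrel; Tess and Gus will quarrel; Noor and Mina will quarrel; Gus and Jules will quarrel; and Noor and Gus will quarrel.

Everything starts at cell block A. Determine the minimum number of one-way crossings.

Counting alone: the guard can take at most 2 across per trip to cell block B, so moving all 6 needs at least 3 loaded trips out, with a return between consecutive ones — at least 5 crossings.
The safety rule pushes this higher. Following every safe sequence of crossings, the most of the 6 that can be at cell block B as the transport cart arrives there on crossings 5, 7 is 4, 5 respectively — never all 6.
So no plan with fewer than 9 crossings exists, and this one achieves 9:
1. Guard goes to cell block B with Gus and Noor.
2. Guard goes back to cell block A with Gus.
3. Guard goes to cell block B with Gus and Tess.
4. Guard goes back to cell block A with Gus.
5. Guard goes to cell block B with Jules and Mina.
6. Guard goes back to cell block A with Noor.
7. Guard goes to cell block B with Gus and Kira.
8. Guard goes back to cell block A with Gus.
9. Guard goes to cell block B with Gus and Noor.

9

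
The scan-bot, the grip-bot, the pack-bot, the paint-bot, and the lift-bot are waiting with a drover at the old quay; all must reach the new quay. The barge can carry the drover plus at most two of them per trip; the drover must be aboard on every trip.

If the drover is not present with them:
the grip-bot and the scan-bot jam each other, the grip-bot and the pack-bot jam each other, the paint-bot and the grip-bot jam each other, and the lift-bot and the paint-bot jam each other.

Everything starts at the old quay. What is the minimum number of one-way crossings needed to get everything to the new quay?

Counting alone: the drover can take at most 2 across per trip to the new quay, so moving all 5 needs at least 3 loaded trips out, with a return between consecutive ones — at least 5 crossings.
The plan below uses exactly 5 crossings, so it is optimal:
1. Drover goes to the new quay with the grip-bot and the paint-bot.
2. Drover goes back to the old quay with the grip-bot.
3. Drover goes to the new quay with the pack-bot and the scan-bot.
4. Drover goes back to the old quay alone.
5. Drover goes to the new quay with the grip-bot and the lift-bot.

5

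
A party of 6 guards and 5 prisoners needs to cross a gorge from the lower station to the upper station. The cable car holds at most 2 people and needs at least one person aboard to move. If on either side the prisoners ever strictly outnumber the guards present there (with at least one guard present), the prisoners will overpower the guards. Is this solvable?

Yes

1. 2 prisoners → the upper station.  (the lower station: 6G 3P; the upper station: 0G 2P)
2. 1 prisoner ← the lower station.  (the lower station: 6G 4P; the upper station: 0G 1P)
3. 2 prisoners → the upper station.  (the lower station: 6G 2P; the upper station: 0G 3P)
4. 1 prisoner ← the lower station.  (the lower station: 6G 3P; the upper station: 0G 2P)
5. 2 guards → the upper station.  (the lower station: 4G 3P; the upper station: 2G 2P)
6. 1 prisoner ← the lower station.  (the lower station: 4G 4P; the upper station: 2G 1P)
7. 1 guard and 1 prisoner → the upper station.  (the lower station: 3G 3P; the upper station: 3G 2P)
8. 1 guard ← the lower station.  (the lower station: 4G 3P; the upper station: 2G 2P)
9. 1 guard and 1 prisoner → the upper station.  (the lower station: 3G 2P; the upper station: 3G 3P)
10. 1 prisoner ← the lower station.  (the lower station: 3G 3P; the upper station: 3G 2P)
11. 1 guard and 1 prisoner → the upper station.  (the lower station: 2G 2P; the upper station: 4G 3P)
12. 1 guard ← the lower station.  (the lower station: 3G 2P; the upper station: 3G 3P)
13. 1 guard and 1 prisoner → the upper station.  (the lower station: 2G 1P; the upper station: 4G 4P)
14. 1 prisoner ← the lower station.  (the lower station: 2G 2P; the upper station: 4G 3P)
15. 1 guard and 1 prisoner → the upper station.  (the lower station: 1G 1P; the upper station: 5G 4P)
16. 1 guard ← the lower station.  (the lower station: 2G 1P; the upper station: 4G 4P)
17. 1 guard and 1 prisoner → the upper station.  (the lower station: 1G 0P; the upper station: 5G 5P)
18. 1 prisoner ← the lower station.  (the lower station: 1G 1P; the upper station: 5G 4P)
19. 1 guard and 1 prisoner → the upper station.  (the lower station: 0G 0P; the upper station: 6G 5P)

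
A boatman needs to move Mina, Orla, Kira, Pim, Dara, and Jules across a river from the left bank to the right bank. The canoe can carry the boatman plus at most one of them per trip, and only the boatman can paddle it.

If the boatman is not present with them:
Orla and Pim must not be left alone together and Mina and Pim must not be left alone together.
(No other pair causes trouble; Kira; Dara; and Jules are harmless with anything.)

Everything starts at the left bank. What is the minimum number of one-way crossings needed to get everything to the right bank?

Counting alone: the boatman can take at most 1 across per trip to the right bank, so moving all 6 needs at least 6 loaded trips out, with a return between consecutive ones — at least 11 crossings.
The safety rule pushes this higher. Following every safe sequence of crossings, the most of the 6 that can be at the right bank as the canoe arrives there on crossing 11 is 5 — never all 6.
So no plan with fewer than 13 crossings exists, and this one achieves 13:
1. Boatman goes to the right bank with Pim.
2. Boatman goes back to the left bank alone.
3. Boatman goes to the right bank with Mina.
4. Boatman goes back to the left bank with Pim.
5. Boatman goes to the right bank with Orla.
6. Boatman goes back to the left bank alone.
7. Boatman goes to the right bank with Kira.
8. Boatman goes back to the left bank alone.
9. Boatman goes to the right bank with Dara.
10. Boatman goes back to the left bank alone.
11. Boatman goes to the right bank with Jules.
12. Boatman goes back to the left bank alone.
13. Boatman goes to the right bank with Pim.

13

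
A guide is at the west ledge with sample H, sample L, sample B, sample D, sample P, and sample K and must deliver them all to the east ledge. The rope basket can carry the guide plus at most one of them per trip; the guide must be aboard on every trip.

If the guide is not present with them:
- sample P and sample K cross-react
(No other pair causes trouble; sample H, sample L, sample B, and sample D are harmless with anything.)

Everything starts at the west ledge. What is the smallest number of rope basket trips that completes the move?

11

Counting alone: the guide can take at most 1 across per trip to the east ledge, so moving all 6 needs at least 6 loaded trips out, with a return between consecutive ones — at least 11 crossings.
The plan below uses exactly 11 crossings, so it is optimal:
1. Guide goes to the east ledge with sample P.  [the west ledge: sample B, sample D, sample H, sample K, sample L | the east ledge: sample P]
2. Guide goes back to the west ledge alone.  [the west ledge: sample B, sample D, sample H, sample K, sample L | the east ledge: sample P]
3. Guide goes to the east ledge with sample H.  [the west ledge: sample B, sample D, sample K, sample L | the east ledge: sample H, sample P]
4. Guide goes back to the west ledge alone.  [the west ledge: sample B, sample D, sample K, sample L | the east ledge: sample H, sample P]
5. Guide goes to the east ledge with sample L.  [the west ledge: sample B, sample D, sample K | the east ledge: sample H, sample L, sample P]
6. Guide goes back to the west ledge alone.  [the west ledge: sample B, sample D, sample K | the east ledge: sample H, sample L, sample P]
7. Guide goes to the east ledge with sample B.  [the west ledge: sample D, sample K | the east ledge: sample B, sample H, sample L, sample P]
8. Guide goes back to the west ledge alone.  [the west ledge: sample D, sample K | the east ledge: sample B, sample H, sample L, sample P]
9. Guide goes to the east ledge with sample D.  [the west ledge: sample K | the east ledge: sample B, sample D, sample H, sample L, sample P]
10. Guide goes back to the west ledge alone.  [the west ledge: sample K | the east ledge: sample B, sample D, sample H, sample L, sample P]
11. Guide goes to the east ledge with sample K.  [the west ledge: — | the east ledge: sample B, sample D, sample H, sample K, sample L, sample P]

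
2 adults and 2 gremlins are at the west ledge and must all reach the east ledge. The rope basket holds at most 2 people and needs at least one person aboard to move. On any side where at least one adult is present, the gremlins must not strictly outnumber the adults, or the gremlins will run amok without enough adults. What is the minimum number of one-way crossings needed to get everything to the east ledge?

5

Counting alone: each trip to the east ledge takes at most 2 across and each return brings at least 1 back, so after t trips out (and t−1 returns) at most 2t − (t−1) of the 4 are across; that first reaches 4 at t = 3, so at least 5 crossings are needed.
The plan below uses exactly 5 crossings, so it is optimal:
1. 2 gremlins → the east ledge.  (the west ledge: 2A 0G; the east ledge: 0A 2G)
2. 1 gremlin ← the west ledge.  (the west ledge: 2A 1G; the east ledge: 0A 1G)
3. 2 adults → the east ledge.  (the west ledge: 0A 1G; the east ledge: 2A 1G)
4. 1 gremlin ← the west ledge.  (the west ledge: 0A 2G; the east ledge: 2A 0G)
5. 2 gremlins → the east ledge.  (the west ledge: 0A 0G; the east ledge: 2A 2G)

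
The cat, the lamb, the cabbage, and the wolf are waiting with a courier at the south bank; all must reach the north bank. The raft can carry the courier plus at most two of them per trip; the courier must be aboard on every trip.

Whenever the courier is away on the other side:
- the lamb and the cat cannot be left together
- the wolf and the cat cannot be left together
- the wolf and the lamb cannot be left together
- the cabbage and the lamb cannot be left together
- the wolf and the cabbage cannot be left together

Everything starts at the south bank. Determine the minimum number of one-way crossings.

5

Counting alone: the courier can take at most 2 across per trip to the north bank, so moving all 4 needs at least 2 loaded trips out, with a return between consecutive ones — at least 3 crossings.
The safety rule pushes this higher. Following every safe sequence of crossings, the most of the 4 that can be at the north bank as the raft arrives there on crossing 3 is 3 — never all 4.
So no plan with fewer than 5 crossings exists, and this one achieves 5:
1. Courier goes to the north bank with the lamb and the wolf.
2. Courier goes back to the south bank with the lamb.
3. Courier goes to the north bank with the cabbage and the cat.
4. Courier goes back to the south bank with the wolf.
5. Courier goes to the north bank with the lamb and the wolf.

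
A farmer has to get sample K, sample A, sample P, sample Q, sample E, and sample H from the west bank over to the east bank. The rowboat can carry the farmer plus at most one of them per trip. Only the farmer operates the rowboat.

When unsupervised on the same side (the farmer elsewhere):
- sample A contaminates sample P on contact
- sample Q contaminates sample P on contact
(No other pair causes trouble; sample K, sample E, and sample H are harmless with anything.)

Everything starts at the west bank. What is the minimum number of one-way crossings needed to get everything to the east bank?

Counting alone: the farmer can take at most 1 across per trip to the east bank, so moving all 6 needs at least 6 loaded trips out, with a return between consecutive ones — at least 11 crossings.
The safety rule pushes this higher. Following every safe sequence of crossings, the most of the 6 that can be at the east bank as the rowboat arrives there on crossing 11 is 5 — never all 6.
So no plan with fewer than 13 crossings exists, and this one achieves 13:
1. Farmer goes to the east bank with sample P.  [the west bank: sample A, sample E, sample H, sample K, sample Q | the east bank: sample P]
2. Farmer goes back to the west bank alone.  [the west bank: sample A, sample E, sample H, sample K, sample Q | the east bank: sample P]
3. Farmer goes to the east bank with sample K.  [the west bank: sample A, sample E, sample H, sample Q | the east bank: sample K, sample P]
4. Farmer goes back to the west bank alone.  [the west bank: sample A, sample E, sample H, sample Q | the east bank: sample K, sample P]
5. Farmer goes to the east bank with sample A.  [the west bank: sample E, sample H, sample Q | the east bank: sample A, sample K, sample P]
6. Farmer goes back to the west bank with sample P.  [the west bank: sample E, sample H, sample P, sample Q | the east bank: sample A, sample K]
7. Farmer goes to the east bank with sample Q.  [the west bank: sample E, sample H, sample P | the east bank: sample A, sample K, sample Q]
8. Farmer goes back to the west bank alone.  [the west bank: sample E, sample H, sample P | the east bank: sample A, sample K, sample Q]
9. Farmer goes to the east bank with sample E.  [the west bank: sample H, sample P | the east bank: sample A, sample E, sample K, sample Q]
10. Farmer goes back to the west bank alone.  [the west bank: sample H, sample P | the east bank: sample A, sample E, sample K, sample Q]
11. Farmer goes to the east bank with sample H.  [the west bank: sample P | the east bank: sample A, sample E, sample H, sample K, sample Q]
12. Farmer goes back to the west bank alone.  [the west bank: sample P | the east bank: sample A, sample E, sample H, sample K, sample Q]
13. Farmer goes to the east bank with sample P.  [the west bank: — | the east bank: sample A, sample E, sample H, sample K, sample P, sample Q]

13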